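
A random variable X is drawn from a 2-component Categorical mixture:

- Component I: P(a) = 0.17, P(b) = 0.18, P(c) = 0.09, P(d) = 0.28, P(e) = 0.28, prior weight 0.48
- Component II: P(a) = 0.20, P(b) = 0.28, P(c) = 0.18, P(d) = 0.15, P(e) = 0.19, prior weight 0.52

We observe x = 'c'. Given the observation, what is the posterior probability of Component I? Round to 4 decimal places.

0.3158

Apply Bayes' rule: the posterior for each component is proportional to its prior times its likelihood at x.
Component likelihoods at x = 'c':
  p_I = P(c | comp) = 0.09
  p_II = P(c | comp) = 0.18
Weight by the priors:
  π_I·p_I = 0.48 × 0.09 = 0.0432
  π_II·p_II = 0.52 × 0.18 = 0.0936
Evidence: 0.0432 + 0.0936 = 0.1368
P(Component I | x) = 0.0432 / 0.1368 ≈ 0.3158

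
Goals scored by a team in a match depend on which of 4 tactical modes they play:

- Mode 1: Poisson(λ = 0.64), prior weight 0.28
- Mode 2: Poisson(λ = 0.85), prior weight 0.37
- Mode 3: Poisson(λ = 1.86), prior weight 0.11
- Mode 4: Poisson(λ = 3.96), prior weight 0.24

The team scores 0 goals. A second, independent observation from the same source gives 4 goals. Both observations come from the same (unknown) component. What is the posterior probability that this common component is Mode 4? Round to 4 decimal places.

Posterior ∝ prior × likelihood, so P(k | x) ∝ π_k f_k(x); normalise over all components.
Since both observations come from the same component, the likelihood for component k is f_k(x₁)·f_k(x₂).
  p_1 = [e^(−0.64)·0.64^0/0! = 0.527292] × [0.00368604] = 0.00194362
  p_2 = [e^(−0.85)·0.85^0/0! = 0.427415] × [0.00929639] = 0.00397341
  p_3 = [e^(−1.86)·1.86^0/0! = 0.155673] × [0.0776341] = 0.0120855
  p_4 = [e^(−3.96)·3.96^0/0! = 0.0190631] × [0.195327] = 0.00372355
Multiply by the mixture weights:
  π_1·p_1 = 0.28 × 0.00194362 = 0.000544214
  π_2·p_2 = 0.37 × 0.00397341 = 0.00147016
  π_3·p_3 = 0.11 × 0.0120855 = 0.00132941
  π_4·p_4 = 0.24 × 0.00372355 = 0.000893652
Denominator: 0.000544214 + 0.00147016 + 0.00132941 + 0.000893652 = 0.00423744
Responsibility of Mode 4: 0.000893652 / 0.00423744 ≈ 0.2109

0.2109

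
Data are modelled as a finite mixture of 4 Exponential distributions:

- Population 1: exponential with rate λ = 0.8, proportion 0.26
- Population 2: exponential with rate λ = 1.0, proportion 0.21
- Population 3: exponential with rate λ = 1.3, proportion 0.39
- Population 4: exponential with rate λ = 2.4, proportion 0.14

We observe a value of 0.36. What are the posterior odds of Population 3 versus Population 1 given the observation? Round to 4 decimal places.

2.0360

Posterior odds = (π_i f_i(x)) / (π_j f_j(x)); the normalising sum cancels.
Component likelihoods at x = 0.36:
  L_1 = 0.8·e^(−0.8·0.36) = 0.8·e^(−0.2880) = 0.599809
  L_2 = 1.0·e^(−1.0·0.36) = 1.0·e^(−0.3600) = 0.697676
  L_3 = 1.3·e^(−1.3·0.36) = 1.3·e^(−0.4680) = 0.81413
  L_4 = 2.4·e^(−2.4·0.36) = 2.4·e^(−0.8640) = 1.01153
Odds = (0.39/0.26) × (0.81413/0.599809) = 1.5 × 1.35731 ≈ 2.0360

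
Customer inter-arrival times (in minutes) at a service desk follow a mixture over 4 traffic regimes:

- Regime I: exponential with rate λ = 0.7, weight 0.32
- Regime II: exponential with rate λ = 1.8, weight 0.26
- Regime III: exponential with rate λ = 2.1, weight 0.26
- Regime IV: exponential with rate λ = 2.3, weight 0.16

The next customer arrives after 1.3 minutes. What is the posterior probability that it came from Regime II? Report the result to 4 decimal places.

Apply Bayes' rule: the posterior for each component is proportional to its prior times its likelihood at x.
Exponential densities:
  L_I = 0.281767
  L_II = 0.17339
  L_III = 0.136961
  L_IV = 0.115661
Multiply by the mixture weights:
  w_I·L_I = 0.32 × 0.281767 = 0.0901654
  w_II·L_II = 0.26 × 0.17339 = 0.0450813
  w_III·L_III = 0.26 × 0.136961 = 0.0356097
  w_IV·L_IV = 0.16 × 0.115661 = 0.0185058
Normaliser: 0.0901654 + 0.0450813 + 0.0356097 + 0.0185058 = 0.189362
So the posterior for Regime II is 0.0450813 / 0.189362 ≈ 0.2381.

0.2381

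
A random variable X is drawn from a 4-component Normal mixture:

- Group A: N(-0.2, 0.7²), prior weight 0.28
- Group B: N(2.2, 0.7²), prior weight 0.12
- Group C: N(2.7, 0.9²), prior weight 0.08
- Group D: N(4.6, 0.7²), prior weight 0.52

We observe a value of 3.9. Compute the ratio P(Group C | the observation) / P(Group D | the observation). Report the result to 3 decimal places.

Since P(k|x) ∝ π_k f_k(x), the posterior odds are π_i f_i(x) / (π_j f_j(x)).
Normal densities:
  p_A = (1/(0.7·√(2π)))·exp(−(3.9−-0.2)²/(2·0.7²)) = 0.569918·exp(-17.15306) = 2.02457e-08
  p_B = (1/(0.7·√(2π)))·exp(−(3.9−2.2)²/(2·0.7²)) = 0.569918·exp(-2.94898) = 0.0298598
  p_C = (1/(0.9·√(2π)))·exp(−(3.9−2.7)²/(2·0.9²)) = 0.443269·exp(-0.88889) = 0.182233
  p_D = (1/(0.7·√(2π)))·exp(−(3.9−4.6)²/(2·0.7²)) = 0.569918·exp(-0.50000) = 0.345672
0.0145787 / 0.17975 ≈ 0.081

0.081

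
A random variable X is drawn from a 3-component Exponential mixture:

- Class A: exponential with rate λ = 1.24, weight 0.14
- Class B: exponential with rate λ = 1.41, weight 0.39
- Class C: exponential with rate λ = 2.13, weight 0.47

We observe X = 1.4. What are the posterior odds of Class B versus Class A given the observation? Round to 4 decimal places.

2.4967

Only the two components matter; the odds are (P(Z=i) f_i(x)) / (P(Z=j) f_j(x)).
Exponential densities:
  f_A = 0.218518
  f_B = 0.195849
  f_C = 0.107973
Posterior odds = (P(Z=B)·f_B) / (P(Z=A)·f_A) = (0.39·0.195849) / (0.14·0.218518) = 0.0763812 / 0.0305925 ≈ 2.4967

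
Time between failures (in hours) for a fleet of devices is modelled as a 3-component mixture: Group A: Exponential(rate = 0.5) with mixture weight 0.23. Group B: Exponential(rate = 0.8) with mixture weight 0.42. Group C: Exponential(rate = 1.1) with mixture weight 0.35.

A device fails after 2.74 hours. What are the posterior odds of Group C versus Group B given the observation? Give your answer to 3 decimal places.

Only the two components matter; the odds are (π_i f_i(x)) / (π_j f_j(x)).
Evaluate each component's likelihood at the observed value:
  L_A = 0.5·e^(−0.5·2.74) = 0.5·e^(−1.3700) = 0.127053
  L_B = 0.8·e^(−0.8·2.74) = 0.8·e^(−2.1920) = 0.0893545
  L_C = 1.1·e^(−1.1·2.74) = 1.1·e^(−3.0140) = 0.0540044
Odds = (0.35/0.42) × (0.0540044/0.0893545) = 0.833333 × 0.604384 ≈ 0.504

0.504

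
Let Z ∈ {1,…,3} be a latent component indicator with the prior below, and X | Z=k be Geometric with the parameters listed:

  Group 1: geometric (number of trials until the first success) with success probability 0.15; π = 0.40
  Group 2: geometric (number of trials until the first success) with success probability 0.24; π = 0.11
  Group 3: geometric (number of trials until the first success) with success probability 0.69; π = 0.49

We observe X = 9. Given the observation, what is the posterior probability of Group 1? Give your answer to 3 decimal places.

0.846

The responsibility of component k is w_k f_k(x) divided by Σ_j w_j f_j(x).
Geometric probabilities:
  p_1 = 0.0408736
  p_2 = 0.0267128
  p_3 = 5.88495e-05
Multiply by the mixture weights:
  w_1·p_1 = 0.40 × 0.0408736 = 0.0163494
  w_2·p_2 = 0.11 × 0.0267128 = 0.00293841
  w_3·p_3 = 0.49 × 5.88495e-05 = 2.88362e-05
Marginal: 0.0163494 + 0.00293841 + 2.88362e-05 = 0.0193167
Responsibility of Group 1: 0.0163494 / 0.0193167 ≈ 0.846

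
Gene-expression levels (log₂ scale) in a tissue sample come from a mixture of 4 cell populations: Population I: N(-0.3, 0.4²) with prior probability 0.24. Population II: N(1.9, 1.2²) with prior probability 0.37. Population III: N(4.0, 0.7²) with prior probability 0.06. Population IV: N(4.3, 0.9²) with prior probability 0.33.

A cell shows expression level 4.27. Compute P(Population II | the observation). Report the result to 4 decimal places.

P(component k | x) = P(Z=k)·f_k(x) / marginal(x), where marginal(x) = Σ_j P(Z=j)·f_j(x).
Evaluate each component's likelihood at the observed value:
  p_I = (1/(0.4·√(2π)))·exp(−(4.27−-0.3)²/(2·0.4²)) = 0.997356·exp(-65.26531) = 4.5132e-29
  p_II = (1/(1.2·√(2π)))·exp(−(4.27−1.9)²/(2·1.2²)) = 0.332452·exp(-1.95031) = 0.0472845
  p_III = (1/(0.7·√(2π)))·exp(−(4.27−4.0)²/(2·0.7²)) = 0.569918·exp(-0.07439) = 0.529061
  p_IV = (1/(0.9·√(2π)))·exp(−(4.27−4.3)²/(2·0.9²)) = 0.443269·exp(-0.00056) = 0.443023
Weight by the priors:
  P(Z=I)·p_I = 0.24 × 4.5132e-29 = 1.08317e-29
  P(Z=II)·p_II = 0.37 × 0.0472845 = 0.0174953
  P(Z=III)·p_III = 0.06 × 0.529061 = 0.0317437
  P(Z=IV)·p_IV = 0.33 × 0.443023 = 0.146198
Evidence: 1.08317e-29 + 0.0174953 + 0.0317437 + 0.146198 = 0.195437
P(Population II | x) ≈ 0.0895

0.0895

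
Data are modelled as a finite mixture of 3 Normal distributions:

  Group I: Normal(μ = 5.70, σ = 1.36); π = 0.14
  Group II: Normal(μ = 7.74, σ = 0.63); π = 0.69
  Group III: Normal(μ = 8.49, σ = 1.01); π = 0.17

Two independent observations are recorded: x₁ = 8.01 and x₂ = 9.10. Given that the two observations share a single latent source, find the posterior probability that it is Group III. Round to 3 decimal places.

P(component k | x) = π_k·f_k(x) / marginal(x), where marginal(x) = Σ_j π_j·f_j(x).
Since both observations come from the same component, the likelihood for component k is f_k(x₁)·f_k(x₂).
  p_I = [0.0693268] × [0.0128885] = 0.000893515
  p_II = [0.577677] × [0.0616082] = 0.0355896
  p_III = [0.352812] × [0.32914] = 0.116125
Weight by the priors:
  π_I·p_I = 0.14 × 0.000893515 = 0.000125092
  π_II·p_II = 0.69 × 0.0355896 = 0.0245568
  π_III·p_III = 0.17 × 0.116125 = 0.0197412
Normaliser: 0.000125092 + 0.0245568 + 0.0197412 = 0.0444231
Responsibility of Group III: 0.0197412 / 0.0444231 ≈ 0.444

0.444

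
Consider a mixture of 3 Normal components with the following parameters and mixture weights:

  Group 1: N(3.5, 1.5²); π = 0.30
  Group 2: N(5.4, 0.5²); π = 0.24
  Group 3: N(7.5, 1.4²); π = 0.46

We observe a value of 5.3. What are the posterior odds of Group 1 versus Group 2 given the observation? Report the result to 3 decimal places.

Only the two components matter; the odds are (w_i f_i(x)) / (w_j f_j(x)).
Normal densities:
  L_1 = 0.129457
  L_2 = 0.782085
  L_3 = 0.0829013
0.0388372 / 0.1877 ≈ 0.207

0.207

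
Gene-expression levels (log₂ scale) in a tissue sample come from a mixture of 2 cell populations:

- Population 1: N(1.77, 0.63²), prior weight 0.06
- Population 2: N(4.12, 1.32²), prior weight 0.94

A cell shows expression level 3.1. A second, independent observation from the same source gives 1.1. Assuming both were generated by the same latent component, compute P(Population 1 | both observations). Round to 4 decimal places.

0.2404

P(component k | x) = π_k·f_k(x) / marginal(x), where marginal(x) = Σ_j π_j·f_j(x).
Since both observations come from the same component, the likelihood for component k is f_k(x₁)·f_k(x₂).
  f_1 = [(1/(0.63·√(2π)))·exp(−(3.1−1.77)²/(2·0.63²)) = 0.633242·exp(-2.22840) = 0.0682009] × [0.359727] = 0.0245337
  f_2 = [(1/(1.32·√(2π)))·exp(−(3.1−4.12)²/(2·1.32²)) = 0.302229·exp(-0.29855) = 0.224221] × [0.0220649] = 0.00494742
Unnormalised posteriors:
  π_1·f_1 = 0.06 × 0.0245337 = 0.00147202
  π_2·f_2 = 0.94 × 0.00494742 = 0.00465058
Denominator: 0.00147202 + 0.00465058 = 0.0061226
So the posterior for Population 1 is 0.00147202 / 0.0061226 ≈ 0.2404.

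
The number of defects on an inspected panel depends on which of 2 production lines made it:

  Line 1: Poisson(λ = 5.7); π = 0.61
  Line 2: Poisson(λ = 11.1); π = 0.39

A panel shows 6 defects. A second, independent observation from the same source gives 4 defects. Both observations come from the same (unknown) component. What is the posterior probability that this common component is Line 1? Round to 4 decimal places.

By Bayes' theorem, P(k | x) = π_k f_k(x) / Σ_j π_j f_j(x).
Since both observations come from the same component, the likelihood for component k is f_k(x₁)·f_k(x₂).
  p_1 = [e^(−5.7)·5.7^6/6! = 0.159382] × [0.147167] = 0.0234557
  p_2 = [e^(−11.1)·11.1^6/6! = 0.0392588] × [0.00955899] = 0.000375274
Weight by the priors:
  π_1·p_1 = 0.61 × 0.0234557 = 0.014308
  π_2·p_2 = 0.39 × 0.000375274 = 0.000146357
Marginal: 0.014308 + 0.000146357 = 0.0144543
P(Line 1 | x) = 0.014308 / 0.0144543 ≈ 0.9899

0.9899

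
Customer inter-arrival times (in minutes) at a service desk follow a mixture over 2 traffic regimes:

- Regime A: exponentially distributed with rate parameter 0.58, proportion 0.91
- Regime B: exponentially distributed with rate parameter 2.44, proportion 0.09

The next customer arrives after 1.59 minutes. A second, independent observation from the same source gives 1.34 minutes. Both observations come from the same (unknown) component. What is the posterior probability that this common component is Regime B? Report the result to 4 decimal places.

P(component k | x) = π_k·f_k(x) / marginal(x), where marginal(x) = Σ_j π_j·f_j(x).
Since both observations come from the same component, the likelihood for component k is f_k(x₁)·f_k(x₂).
  L_A = [0.58·e^(−0.58·1.59) = 0.58·e^(−0.9222) = 0.230633] × [0.266621] = 0.0614916
  L_B = [2.44·e^(−2.44·1.59) = 2.44·e^(−3.8796) = 0.0504082] × [0.0927728] = 0.00467651
Unnormalised posteriors:
  π_A·L_A = 0.91 × 0.0614916 = 0.0559574
  π_B·L_B = 0.09 × 0.00467651 = 0.000420886
Sum: 0.0559574 + 0.000420886 = 0.0563783
P(Regime B | x) = 0.000420886 / 0.0563783 ≈ 0.0075

0.0075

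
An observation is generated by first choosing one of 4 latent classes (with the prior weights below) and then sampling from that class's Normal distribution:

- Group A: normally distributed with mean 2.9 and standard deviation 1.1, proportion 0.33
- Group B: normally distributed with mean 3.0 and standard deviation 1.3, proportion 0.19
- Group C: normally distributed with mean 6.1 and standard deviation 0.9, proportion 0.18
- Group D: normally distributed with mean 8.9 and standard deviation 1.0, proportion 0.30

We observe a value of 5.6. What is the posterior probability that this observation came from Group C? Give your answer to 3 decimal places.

By Bayes' theorem, P(k | x) = P(Z=k) f_k(x) / Σ_j P(Z=j) f_j(x).
Component likelihoods at x = 5.6:
  p_A = (1/(1.1·√(2π)))·exp(−(5.6−2.9)²/(2·1.1²)) = 0.362675·exp(-3.01240) = 0.0178341
  p_B = (1/(1.3·√(2π)))·exp(−(5.6−3.0)²/(2·1.3²)) = 0.306879·exp(-2.00000) = 0.0415315
  p_C = (1/(0.9·√(2π)))·exp(−(5.6−6.1)²/(2·0.9²)) = 0.443269·exp(-0.15432) = 0.37988
  p_D = (1/(1.0·√(2π)))·exp(−(5.6−8.9)²/(2·1.0²)) = 0.398942·exp(-5.44500) = 0.00172257
Weight by the priors:
  P(Z=A)·p_A = 0.33 × 0.0178341 = 0.00588524
  P(Z=B)·p_B = 0.19 × 0.0415315 = 0.00789099
  P(Z=C)·p_C = 0.18 × 0.37988 = 0.0683785
  P(Z=D)·p_D = 0.30 × 0.00172257 = 0.000516771
Normaliser: 0.00588524 + 0.00789099 + 0.0683785 + 0.000516771 = 0.0826715
Responsibility of Group C: 0.0683785 / 0.0826715 ≈ 0.827

0.827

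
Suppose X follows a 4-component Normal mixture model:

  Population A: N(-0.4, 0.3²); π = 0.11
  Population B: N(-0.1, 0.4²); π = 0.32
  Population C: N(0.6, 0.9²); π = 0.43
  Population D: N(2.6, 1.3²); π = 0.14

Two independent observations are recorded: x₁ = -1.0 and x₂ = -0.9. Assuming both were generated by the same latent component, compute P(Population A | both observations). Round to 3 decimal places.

0.458

The responsibility of component k is π_k f_k(x) divided by Σ_j π_j f_j(x).
Since both observations come from the same component, the likelihood for component k is f_k(x₁)·f_k(x₂).
  p_A = [(1/(0.3·√(2π)))·exp(−(-1.0−-0.4)²/(2·0.3²)) = 1.329808·exp(-2.00000) = 0.17997] × [0.33159] = 0.0596763
  p_B = [(1/(0.4·√(2π)))·exp(−(-1.0−-0.1)²/(2·0.4²)) = 0.997356·exp(-2.53125) = 0.0793491] × [0.134977] = 0.0107103
  p_C = [(1/(0.9·√(2π)))·exp(−(-1.0−0.6)²/(2·0.9²)) = 0.443269·exp(-1.58025) = 0.0912799] × [0.11053] = 0.0100892
  p_D = [(1/(1.3·√(2π)))·exp(−(-1.0−2.6)²/(2·1.3²)) = 0.306879·exp(-3.83432) = 0.0066335] × [0.00818409] = 5.42892e-05
Weight by the priors:
  π_A·p_A = 0.11 × 0.0596763 = 0.00656439
  π_B·p_B = 0.32 × 0.0107103 = 0.00342731
  π_C·p_C = 0.43 × 0.0100892 = 0.00433835
  π_D·p_D = 0.14 × 5.42892e-05 = 7.60049e-06
Denominator: 0.00656439 + 0.00342731 + 0.00433835 + 7.60049e-06 = 0.0143376
Responsibility of Population A: 0.00656439 / 0.0143376 ≈ 0.458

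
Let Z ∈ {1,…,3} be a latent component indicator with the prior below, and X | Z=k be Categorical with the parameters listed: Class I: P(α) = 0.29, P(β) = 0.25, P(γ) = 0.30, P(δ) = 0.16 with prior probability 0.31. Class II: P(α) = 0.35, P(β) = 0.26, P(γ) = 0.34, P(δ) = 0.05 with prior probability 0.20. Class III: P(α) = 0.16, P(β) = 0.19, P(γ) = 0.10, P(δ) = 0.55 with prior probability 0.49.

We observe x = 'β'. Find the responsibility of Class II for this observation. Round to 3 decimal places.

0.234

The responsibility of component k is π_k f_k(x) divided by Σ_j π_j f_j(x).
Categorical probabilities:
  f_I = 0.25
  f_II = 0.26
  f_III = 0.19
Multiply by the mixture weights:
  π_I·f_I = 0.31 × 0.25 = 0.0775
  π_II·f_II = 0.20 × 0.26 = 0.052
  π_III·f_III = 0.49 × 0.19 = 0.0931
Denominator: 0.0775 + 0.052 + 0.0931 = 0.2226
P(Class II | data) ≈ 0.234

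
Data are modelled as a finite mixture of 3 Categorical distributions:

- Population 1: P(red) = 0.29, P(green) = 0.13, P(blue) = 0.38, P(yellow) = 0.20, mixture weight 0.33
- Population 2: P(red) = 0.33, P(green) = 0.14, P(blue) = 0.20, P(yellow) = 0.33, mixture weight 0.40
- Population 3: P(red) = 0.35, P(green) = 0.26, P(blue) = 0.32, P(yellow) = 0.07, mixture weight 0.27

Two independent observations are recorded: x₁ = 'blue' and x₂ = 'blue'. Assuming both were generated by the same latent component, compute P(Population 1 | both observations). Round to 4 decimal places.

0.5219

Apply Bayes' rule: the posterior for each component is proportional to its prior times its likelihood at x.
Since both observations come from the same component, the likelihood for component k is f_k(x₁)·f_k(x₂).
  f_1 = [0.38] × [0.38] = 0.1444
  f_2 = [0.2] × [0.2] = 0.04
  f_3 = [0.32] × [0.32] = 0.1024
Weight by the priors:
  π_1·f_1 = 0.33 × 0.1444 = 0.047652
  π_2·f_2 = 0.40 × 0.04 = 0.016
  π_3·f_3 = 0.27 × 0.1024 = 0.027648
Evidence: 0.047652 + 0.016 + 0.027648 = 0.0913
Responsibility of Population 1: 0.047652 / 0.0913 ≈ 0.5219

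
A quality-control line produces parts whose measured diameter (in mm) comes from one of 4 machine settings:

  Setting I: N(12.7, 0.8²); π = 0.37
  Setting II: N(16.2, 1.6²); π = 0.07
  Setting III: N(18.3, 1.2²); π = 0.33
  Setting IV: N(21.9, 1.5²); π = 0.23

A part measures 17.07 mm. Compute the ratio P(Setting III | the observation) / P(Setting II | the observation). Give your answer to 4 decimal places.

4.3094

Posterior odds = (π_i f_i(x)) / (π_j f_j(x)); the normalising sum cancels.
Component likelihoods at x = 17.07 mm:
  f_I = (1/(0.8·√(2π)))·exp(−(17.07−12.7)²/(2·0.8²)) = 0.498678·exp(-14.91945) = 1.65342e-07
  f_II = (1/(1.6·√(2π)))·exp(−(17.07−16.2)²/(2·1.6²)) = 0.249339·exp(-0.14783) = 0.215074
  f_III = (1/(1.2·√(2π)))·exp(−(17.07−18.3)²/(2·1.2²)) = 0.332452·exp(-0.52531) = 0.196602
  f_IV = (1/(1.5·√(2π)))·exp(−(17.07−21.9)²/(2·1.5²)) = 0.265962·exp(-5.18420) = 0.00149056
Odds = (0.33/0.07) × (0.196602/0.215074) = 4.71429 × 0.914115 ≈ 4.3094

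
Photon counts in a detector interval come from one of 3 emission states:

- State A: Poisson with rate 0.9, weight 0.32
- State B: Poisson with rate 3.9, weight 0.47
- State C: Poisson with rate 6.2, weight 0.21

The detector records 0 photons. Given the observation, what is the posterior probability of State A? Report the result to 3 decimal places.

Posterior ∝ prior × likelihood, so P(k | x) ∝ π_k f_k(x); normalise over all components.
Component likelihoods at x = 0 photons:
  f_A = 0.40657
  f_B = 0.0202419
  f_C = 0.00202943
Unnormalised posteriors:
  π_A·f_A = 0.32 × 0.40657 = 0.130102
  π_B·f_B = 0.47 × 0.0202419 = 0.0095137
  π_C·f_C = 0.21 × 0.00202943 = 0.00042618
Denominator: 0.130102 + 0.0095137 + 0.00042618 = 0.140042
So the posterior for State A is 0.130102 / 0.140042 ≈ 0.929.

0.929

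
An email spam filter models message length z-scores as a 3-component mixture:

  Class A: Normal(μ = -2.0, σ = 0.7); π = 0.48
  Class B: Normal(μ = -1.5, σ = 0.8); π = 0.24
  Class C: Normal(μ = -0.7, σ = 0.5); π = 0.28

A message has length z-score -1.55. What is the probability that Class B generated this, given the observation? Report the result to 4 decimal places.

0.3027

The responsibility of component k is π_k f_k(x) divided by Σ_j π_j f_j(x).
Normal densities:
  p_A = 0.463524
  p_B = 0.497705
  p_C = 0.188098
Prior × likelihood for each component:
  π_A·p_A = 0.48 × 0.463524 = 0.222492
  π_B·p_B = 0.24 × 0.497705 = 0.119449
  π_C·p_C = 0.28 × 0.188098 = 0.0526675
Sum: 0.222492 + 0.119449 + 0.0526675 = 0.394608
So the posterior for Class B is 0.119449 / 0.394608 ≈ 0.3027.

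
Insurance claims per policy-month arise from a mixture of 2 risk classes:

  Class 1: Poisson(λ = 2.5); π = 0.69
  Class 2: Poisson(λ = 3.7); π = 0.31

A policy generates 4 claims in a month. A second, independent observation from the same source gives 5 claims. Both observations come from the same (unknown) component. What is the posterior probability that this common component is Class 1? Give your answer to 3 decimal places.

By Bayes' theorem, P(k | x) = π_k f_k(x) / Σ_j π_j f_j(x).
Since both observations come from the same component, the likelihood for component k is f_k(x₁)·f_k(x₂).
  p_1 = [0.133602] × [0.0668009] = 0.00892473
  p_2 = [0.193066] × [0.142869] = 0.0275832
Weight by the priors:
  π_1·p_1 = 0.69 × 0.00892473 = 0.00615807
  π_2·p_2 = 0.31 × 0.0275832 = 0.00855078
Marginal: 0.00615807 + 0.00855078 = 0.0147088
So the posterior for Class 1 is 0.00615807 / 0.0147088 ≈ 0.419.

0.419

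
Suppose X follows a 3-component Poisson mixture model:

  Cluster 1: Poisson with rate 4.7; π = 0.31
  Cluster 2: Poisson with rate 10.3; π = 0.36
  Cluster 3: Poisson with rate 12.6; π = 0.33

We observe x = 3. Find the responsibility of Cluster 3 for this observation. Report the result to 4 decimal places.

Apply Bayes' rule: the posterior for each component is proportional to its prior times its likelihood at x.
Evaluate each component's likelihood at the observed value:
  L_1 = 0.157383
  L_2 = 0.0061253
  L_3 = 0.00112422
Unnormalised posteriors:
  w_1·L_1 = 0.31 × 0.157383 = 0.0487888
  w_2·L_2 = 0.36 × 0.0061253 = 0.00220511
  w_3·L_3 = 0.33 × 0.00112422 = 0.000370991
Marginal: 0.0487888 + 0.00220511 + 0.000370991 = 0.0513649
Responsibility of Cluster 3: 0.000370991 / 0.0513649 ≈ 0.0072

0.0072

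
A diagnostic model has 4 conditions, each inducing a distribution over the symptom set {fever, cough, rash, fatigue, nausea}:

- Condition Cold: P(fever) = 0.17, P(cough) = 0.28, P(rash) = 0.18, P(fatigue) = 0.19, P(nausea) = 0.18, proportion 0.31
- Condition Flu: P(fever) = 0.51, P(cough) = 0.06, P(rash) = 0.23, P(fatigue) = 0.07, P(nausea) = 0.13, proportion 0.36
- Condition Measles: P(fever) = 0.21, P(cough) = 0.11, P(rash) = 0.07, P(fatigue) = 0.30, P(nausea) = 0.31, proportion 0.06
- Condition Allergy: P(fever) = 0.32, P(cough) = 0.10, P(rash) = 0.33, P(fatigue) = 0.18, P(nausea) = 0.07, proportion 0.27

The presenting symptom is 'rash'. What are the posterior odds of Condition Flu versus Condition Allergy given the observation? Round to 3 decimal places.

0.929

Only the two components matter; the odds are (π_i f_i(x)) / (π_j f_j(x)).
Categorical probabilities:
  L_Cold = P(rash | comp) = 0.18
  L_Flu = P(rash | comp) = 0.23
  L_Measles = P(rash | comp) = 0.07
  L_Allergy = P(rash | comp) = 0.33
Odds = (0.36/0.27) × (0.23/0.33) = 1.33333 × 0.69697 ≈ 0.929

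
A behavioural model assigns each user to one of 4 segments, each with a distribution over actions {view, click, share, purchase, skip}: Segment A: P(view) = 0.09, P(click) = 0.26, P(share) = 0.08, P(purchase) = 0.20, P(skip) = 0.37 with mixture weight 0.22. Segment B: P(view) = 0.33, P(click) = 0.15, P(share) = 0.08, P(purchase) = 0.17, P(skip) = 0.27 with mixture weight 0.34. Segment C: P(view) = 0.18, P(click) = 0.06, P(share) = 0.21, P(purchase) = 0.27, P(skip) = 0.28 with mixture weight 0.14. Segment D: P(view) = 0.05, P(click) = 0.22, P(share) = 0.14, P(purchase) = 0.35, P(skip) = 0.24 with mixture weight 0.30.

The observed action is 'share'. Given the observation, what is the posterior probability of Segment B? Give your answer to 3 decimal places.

0.234

The responsibility of component k is P(Z=k) f_k(x) divided by Σ_j P(Z=j) f_j(x).
Evaluate each component's likelihood at the observed value:
  f_A = 0.08
  f_B = 0.08
  f_C = 0.21
  f_D = 0.14
Weight by the priors:
  P(Z=A)·f_A = 0.22 × 0.08 = 0.0176
  P(Z=B)·f_B = 0.34 × 0.08 = 0.0272
  P(Z=C)·f_C = 0.14 × 0.21 = 0.0294
  P(Z=D)·f_D = 0.30 × 0.14 = 0.042
Normaliser: 0.0176 + 0.0272 + 0.0294 + 0.042 = 0.1162
So the posterior for Segment B is 0.0272 / 0.1162 ≈ 0.234.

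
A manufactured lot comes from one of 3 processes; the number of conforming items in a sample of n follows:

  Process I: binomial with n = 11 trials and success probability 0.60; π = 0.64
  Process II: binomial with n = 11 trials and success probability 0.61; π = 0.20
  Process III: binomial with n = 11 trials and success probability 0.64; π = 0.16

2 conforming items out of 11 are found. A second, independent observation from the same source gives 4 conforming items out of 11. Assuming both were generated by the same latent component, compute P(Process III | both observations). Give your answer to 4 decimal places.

Posterior ∝ prior × likelihood, so P(k | x) ∝ π_k f_k(x); normalise over all components.
Since both observations come from the same component, the likelihood for component k is f_k(x₁)·f_k(x₂).
  L_I = [C(11,2)·0.60^2·0.40^9 = 55·0.36·0.000262144 = 0.00519045] × [0.0700711] = 0.000363701
  L_II = [C(11,2)·0.61^2·0.39^9 = 55·0.3721·0.000208728 = 0.00427173] × [0.0627026] = 0.000267849
  L_III = [C(11,2)·0.64^2·0.36^9 = 55·0.4096·0.00010156 = 0.00228794] × [0.0433862] = 9.92651e-05
Weight by the priors:
  π_I·L_I = 0.64 × 0.000363701 = 0.000232768
  π_II·L_II = 0.20 × 0.000267849 = 5.35697e-05
  π_III·L_III = 0.16 × 9.92651e-05 = 1.58824e-05
Normaliser: 0.000232768 + 5.35697e-05 + 1.58824e-05 = 0.00030222
P(Process III | x₁, x₂) = 1.58824e-05 / 0.00030222 ≈ 0.0526

0.0526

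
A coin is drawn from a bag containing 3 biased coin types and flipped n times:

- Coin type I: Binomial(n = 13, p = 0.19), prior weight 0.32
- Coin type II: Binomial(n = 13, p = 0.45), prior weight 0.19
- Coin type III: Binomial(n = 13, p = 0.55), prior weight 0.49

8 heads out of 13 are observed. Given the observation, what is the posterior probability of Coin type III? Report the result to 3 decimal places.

The responsibility of component k is π_k f_k(x) divided by Σ_j π_j f_j(x).
Component likelihoods at x = 8 heads out of 13:
  p_I = C(13,8)·0.19^8·0.81^5 = 1287·1.69836e-06·0.348678 = 0.000762136
  p_II = C(13,8)·0.45^8·0.55^5 = 1287·0.00168151·0.0503284 = 0.108916
  p_III = C(13,8)·0.55^8·0.45^5 = 1287·0.00837339·0.0184528 = 0.198858
Unnormalised posteriors:
  π_I·p_I = 0.32 × 0.000762136 = 0.000243884
  π_II·p_II = 0.19 × 0.108916 = 0.0206941
  π_III·p_III = 0.49 × 0.198858 = 0.0974403
Evidence: 0.000243884 + 0.0206941 + 0.0974403 = 0.118378
P(Coin type III | x) = 0.0974403 / 0.118378 ≈ 0.823

0.823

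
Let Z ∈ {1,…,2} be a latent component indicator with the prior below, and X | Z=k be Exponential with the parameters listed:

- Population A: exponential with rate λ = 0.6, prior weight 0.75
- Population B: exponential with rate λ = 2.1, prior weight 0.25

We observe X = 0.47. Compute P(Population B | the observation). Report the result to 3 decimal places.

By Bayes' theorem, P(k | x) = w_k f_k(x) / Σ_j w_j f_j(x).
Exponential densities:
  L_A = 0.452564
  L_B = 0.782655
Multiply by the mixture weights:
  w_A·L_A = 0.75 × 0.452564 = 0.339423
  w_B·L_B = 0.25 × 0.782655 = 0.195664
Sum: 0.339423 + 0.195664 = 0.535087
Responsibility of Population B: 0.195664 / 0.535087 ≈ 0.366

0.366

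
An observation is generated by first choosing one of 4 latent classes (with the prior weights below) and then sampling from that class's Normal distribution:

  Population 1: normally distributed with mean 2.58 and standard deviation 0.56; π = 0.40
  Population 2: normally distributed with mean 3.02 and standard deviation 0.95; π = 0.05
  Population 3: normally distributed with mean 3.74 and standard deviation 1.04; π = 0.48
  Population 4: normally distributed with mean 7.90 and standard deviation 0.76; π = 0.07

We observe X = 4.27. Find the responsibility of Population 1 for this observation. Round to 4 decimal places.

0.0173

By Bayes' theorem, P(k | x) = w_k f_k(x) / Σ_j w_j f_j(x).
Evaluate each component's likelihood at the observed value:
  f_1 = (1/(0.56·√(2π)))·exp(−(4.27−2.58)²/(2·0.56²)) = 0.712397·exp(-4.55373) = 0.00750001
  f_2 = (1/(0.95·√(2π)))·exp(−(4.27−3.02)²/(2·0.95²)) = 0.419939·exp(-0.86565) = 0.176701
  f_3 = (1/(1.04·√(2π)))·exp(−(4.27−3.74)²/(2·1.04²)) = 0.383598·exp(-0.12985) = 0.336885
  f_4 = (1/(0.76·√(2π)))·exp(−(4.27−7.90)²/(2·0.76²)) = 0.524924·exp(-11.40660) = 5.83814e-06
Multiply by the mixture weights:
  w_1·f_1 = 0.40 × 0.00750001 = 0.003
  w_2·f_2 = 0.05 × 0.176701 = 0.00883505
  w_3·f_3 = 0.48 × 0.336885 = 0.161705
  w_4·f_4 = 0.07 × 5.83814e-06 = 4.0867e-07
Denominator: 0.003 + 0.00883505 + 0.161705 + 4.0867e-07 = 0.17354
Responsibility of Population 1: 0.003 / 0.17354 ≈ 0.0173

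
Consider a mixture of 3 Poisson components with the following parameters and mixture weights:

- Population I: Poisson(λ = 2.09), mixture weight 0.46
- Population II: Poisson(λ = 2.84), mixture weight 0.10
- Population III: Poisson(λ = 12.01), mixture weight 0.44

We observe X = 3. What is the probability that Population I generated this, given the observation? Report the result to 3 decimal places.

Posterior ∝ prior × likelihood, so P(k | x) ∝ P(Z=k) f_k(x); normalise over all components.
Component likelihoods at x = 3:
  L_I = e^(−2.09)·2.09^3/3! = 0.188197
  L_II = e^(−2.84)·2.84^3/3! = 0.223053
  L_III = e^(−12.01)·12.01^3/3! = 0.00175631
Multiply by the mixture weights:
  P(Z=I)·L_I = 0.46 × 0.188197 = 0.0865705
  P(Z=II)·L_II = 0.10 × 0.223053 = 0.0223053
  P(Z=III)·L_III = 0.44 × 0.00175631 = 0.000772776
Sum: 0.0865705 + 0.0223053 + 0.000772776 = 0.109649
P(Population I | 3) = 0.0865705 / 0.109649 ≈ 0.790

0.790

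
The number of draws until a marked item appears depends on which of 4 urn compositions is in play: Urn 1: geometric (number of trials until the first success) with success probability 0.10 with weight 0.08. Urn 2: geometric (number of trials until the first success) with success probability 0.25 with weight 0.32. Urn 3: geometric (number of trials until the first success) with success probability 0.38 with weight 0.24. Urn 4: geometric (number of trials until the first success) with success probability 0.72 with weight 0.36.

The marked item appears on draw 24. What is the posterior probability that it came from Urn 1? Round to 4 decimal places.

Posterior ∝ prior × likelihood, so P(k | x) ∝ w_k f_k(x); normalise over all components.
Evaluate each component's likelihood at the observed value:
  L_1 = 0.00886294
  L_2 = 0.000334464
  L_3 = 6.37959e-06
  L_4 = 1.38665e-13
Multiply by the mixture weights:
  w_1·L_1 = 0.08 × 0.00886294 = 0.000709035
  w_2·L_2 = 0.32 × 0.000334464 = 0.000107028
  w_3·L_3 = 0.24 × 6.37959e-06 = 1.5311e-06
  w_4·L_4 = 0.36 × 1.38665e-13 = 4.99194e-14
Sum: 0.000709035 + 0.000107028 + 1.5311e-06 + 4.99194e-14 = 0.000817595
P(Urn 1 | 24) = 0.000709035 / 0.000817595 ≈ 0.8672

0.8672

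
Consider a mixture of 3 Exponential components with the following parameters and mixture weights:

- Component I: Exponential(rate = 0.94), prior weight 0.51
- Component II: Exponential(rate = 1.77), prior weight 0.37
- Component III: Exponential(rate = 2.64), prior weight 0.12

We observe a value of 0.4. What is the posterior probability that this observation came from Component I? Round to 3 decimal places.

0.432

The responsibility of component k is w_k f_k(x) divided by Σ_j w_j f_j(x).
Component likelihoods at x = 0.4:
  p_I = 0.645406
  p_II = 0.871952
  p_III = 0.918309
Prior × likelihood for each component:
  w_I·p_I = 0.51 × 0.645406 = 0.329157
  w_II·p_II = 0.37 × 0.871952 = 0.322622
  w_III·p_III = 0.12 × 0.918309 = 0.110197
Normaliser: 0.329157 + 0.322622 + 0.110197 = 0.761977
Responsibility of Component I: 0.329157 / 0.761977 ≈ 0.432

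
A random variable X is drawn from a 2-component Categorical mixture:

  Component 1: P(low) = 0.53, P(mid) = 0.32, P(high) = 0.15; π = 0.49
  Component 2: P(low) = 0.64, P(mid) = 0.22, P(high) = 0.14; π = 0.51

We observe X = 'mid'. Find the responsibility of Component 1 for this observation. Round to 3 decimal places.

0.583

The responsibility of component k is w_k f_k(x) divided by Σ_j w_j f_j(x).
Component likelihoods at x = 'mid':
  p_1 = 0.32
  p_2 = 0.22
Multiply by the mixture weights:
  w_1·p_1 = 0.49 × 0.32 = 0.1568
  w_2·p_2 = 0.51 × 0.22 = 0.1122
Marginal: 0.1568 + 0.1122 = 0.269
So the posterior for Component 1 is 0.1568 / 0.269 ≈ 0.583.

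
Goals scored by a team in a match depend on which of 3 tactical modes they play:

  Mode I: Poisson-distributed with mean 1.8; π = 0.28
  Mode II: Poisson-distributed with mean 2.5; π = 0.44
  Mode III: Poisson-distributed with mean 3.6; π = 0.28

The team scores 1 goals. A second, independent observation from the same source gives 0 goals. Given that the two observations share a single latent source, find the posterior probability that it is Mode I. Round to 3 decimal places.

Posterior ∝ prior × likelihood, so P(k | x) ∝ P(Z=k) f_k(x); normalise over all components.
Since both observations come from the same component, the likelihood for component k is f_k(x₁)·f_k(x₂).
  f_I = [e^(−1.8)·1.8^1/1! = 0.297538] × [0.165299] = 0.0491827
  f_II = [e^(−2.5)·2.5^1/1! = 0.205212] × [0.082085] = 0.0168449
  f_III = [e^(−3.6)·3.6^1/1! = 0.0983654] × [0.0273237] = 0.00268771
Weight by the priors:
  P(Z=I)·f_I = 0.28 × 0.0491827 = 0.0137712
  P(Z=II)·f_II = 0.44 × 0.0168449 = 0.00741174
  P(Z=III)·f_III = 0.28 × 0.00268771 = 0.000752558
Normaliser: 0.0137712 + 0.00741174 + 0.000752558 = 0.0219355
So the posterior for Mode I is 0.0137712 / 0.0219355 ≈ 0.628.

0.628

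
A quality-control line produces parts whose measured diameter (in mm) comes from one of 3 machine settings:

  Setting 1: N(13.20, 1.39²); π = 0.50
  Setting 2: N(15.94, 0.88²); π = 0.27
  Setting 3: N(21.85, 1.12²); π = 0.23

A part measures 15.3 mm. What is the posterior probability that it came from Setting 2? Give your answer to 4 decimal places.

Apply Bayes' rule: the posterior for each component is proportional to its prior times its likelihood at x.
Normal densities:
  f_1 = (1/(1.39·√(2π)))·exp(−(15.3−13.20)²/(2·1.39²)) = 0.287009·exp(-1.14125) = 0.0916767
  f_2 = (1/(0.88·√(2π)))·exp(−(15.3−15.94)²/(2·0.88²)) = 0.453344·exp(-0.26446) = 0.347995
  f_3 = (1/(1.12·√(2π)))·exp(−(15.3−21.85)²/(2·1.12²)) = 0.356198·exp(-17.10081) = 1.33324e-08
Unnormalised posteriors:
  π_1·f_1 = 0.50 × 0.0916767 = 0.0458383
  π_2·f_2 = 0.27 × 0.347995 = 0.0939586
  π_3·f_3 = 0.23 × 1.33324e-08 = 3.06644e-09
Marginal: 0.0458383 + 0.0939586 + 3.06644e-09 = 0.139797
P(Setting 2 | 15.3 mm) ≈ 0.6721

0.6721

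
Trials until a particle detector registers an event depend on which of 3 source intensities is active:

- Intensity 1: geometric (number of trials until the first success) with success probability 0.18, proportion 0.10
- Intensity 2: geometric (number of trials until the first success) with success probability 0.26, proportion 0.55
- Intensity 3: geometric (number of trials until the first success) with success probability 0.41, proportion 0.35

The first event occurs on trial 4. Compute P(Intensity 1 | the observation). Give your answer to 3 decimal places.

Apply Bayes' rule: the posterior for each component is proportional to its prior times its likelihood at x.
Component likelihoods at x = 4:
  p_1 = 0.18·(1−0.18)^3 = 0.18·0.551368 = 0.0992462
  p_2 = 0.26·(1−0.26)^3 = 0.26·0.405224 = 0.105358
  p_3 = 0.41·(1−0.41)^3 = 0.41·0.205379 = 0.0842054
Prior × likelihood for each component:
  P(Z=1)·p_1 = 0.10 × 0.0992462 = 0.00992462
  P(Z=2)·p_2 = 0.55 × 0.105358 = 0.057947
  P(Z=3)·p_3 = 0.35 × 0.0842054 = 0.0294719
Sum: 0.00992462 + 0.057947 + 0.0294719 = 0.0973435
Responsibility of Intensity 1: 0.00992462 / 0.0973435 ≈ 0.102

0.102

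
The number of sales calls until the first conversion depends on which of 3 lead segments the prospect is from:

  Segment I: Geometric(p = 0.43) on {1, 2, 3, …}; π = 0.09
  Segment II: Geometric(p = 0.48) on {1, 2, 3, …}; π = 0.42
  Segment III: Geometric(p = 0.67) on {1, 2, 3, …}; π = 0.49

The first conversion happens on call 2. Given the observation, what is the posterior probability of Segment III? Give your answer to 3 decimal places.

By Bayes' theorem, P(k | x) = π_k f_k(x) / Σ_j π_j f_j(x).
Evaluate each component's likelihood at the observed value:
  L_I = 0.43·(1−0.43)^1 = 0.43·0.57 = 0.2451
  L_II = 0.48·(1−0.48)^1 = 0.48·0.52 = 0.2496
  L_III = 0.67·(1−0.67)^1 = 0.67·0.33 = 0.2211
Weight by the priors:
  π_I·L_I = 0.09 × 0.2451 = 0.022059
  π_II·L_II = 0.42 × 0.2496 = 0.104832
  π_III·L_III = 0.49 × 0.2211 = 0.108339
Normaliser: 0.022059 + 0.104832 + 0.108339 = 0.23523
P(Segment III | data) ≈ 0.461

0.461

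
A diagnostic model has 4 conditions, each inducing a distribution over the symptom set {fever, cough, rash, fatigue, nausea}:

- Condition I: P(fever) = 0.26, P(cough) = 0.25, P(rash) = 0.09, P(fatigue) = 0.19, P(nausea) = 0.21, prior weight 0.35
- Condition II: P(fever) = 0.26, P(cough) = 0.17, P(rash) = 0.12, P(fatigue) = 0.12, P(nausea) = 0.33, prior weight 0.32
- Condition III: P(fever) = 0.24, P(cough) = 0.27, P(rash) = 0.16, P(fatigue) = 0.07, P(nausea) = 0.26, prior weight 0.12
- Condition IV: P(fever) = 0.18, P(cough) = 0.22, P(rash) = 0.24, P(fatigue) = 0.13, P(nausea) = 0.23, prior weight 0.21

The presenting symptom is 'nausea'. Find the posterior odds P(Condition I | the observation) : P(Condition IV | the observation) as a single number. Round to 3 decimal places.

Only the two components matter; the odds are (π_i f_i(x)) / (π_j f_j(x)).
Evaluate each component's likelihood at the observed value:
  f_I = 0.21
  f_II = 0.33
  f_III = 0.26
  f_IV = 0.23
Odds = (0.35/0.21) × (0.21/0.23) = 1.66667 × 0.913043 ≈ 1.522

1.522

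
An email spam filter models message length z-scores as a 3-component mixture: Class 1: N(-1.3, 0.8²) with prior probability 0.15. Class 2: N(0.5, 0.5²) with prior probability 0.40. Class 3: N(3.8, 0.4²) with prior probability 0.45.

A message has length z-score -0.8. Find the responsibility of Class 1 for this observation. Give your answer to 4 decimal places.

Apply Bayes' rule: the posterior for each component is proportional to its prior times its likelihood at x.
Component likelihoods at x = -0.8:
  L_1 = 0.410201
  L_2 = 0.0271659
  L_3 = 1.91041e-29
Unnormalised posteriors:
  w_1·L_1 = 0.15 × 0.410201 = 0.0615302
  w_2·L_2 = 0.40 × 0.0271659 = 0.0108664
  w_3·L_3 = 0.45 × 1.91041e-29 = 8.59686e-30
Marginal: 0.0615302 + 0.0108664 + 8.59686e-30 = 0.0723966
Responsibility of Class 1: 0.0615302 / 0.0723966 ≈ 0.8499

0.8499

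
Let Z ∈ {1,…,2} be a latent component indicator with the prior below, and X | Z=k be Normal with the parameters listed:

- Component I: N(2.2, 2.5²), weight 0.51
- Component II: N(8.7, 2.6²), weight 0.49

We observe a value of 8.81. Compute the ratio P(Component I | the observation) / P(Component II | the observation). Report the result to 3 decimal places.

0.033

The posterior odds equal the prior odds times the likelihood ratio: (P(Z=i)/P(Z=j))·(f_i(x)/f_j(x)).
Component likelihoods at x = 8.81:
  f_I = 0.00484118
  f_II = 0.153302
Odds = (0.51/0.49) × (0.00484118/0.153302) = 1.04082 × 0.0315793 ≈ 0.033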